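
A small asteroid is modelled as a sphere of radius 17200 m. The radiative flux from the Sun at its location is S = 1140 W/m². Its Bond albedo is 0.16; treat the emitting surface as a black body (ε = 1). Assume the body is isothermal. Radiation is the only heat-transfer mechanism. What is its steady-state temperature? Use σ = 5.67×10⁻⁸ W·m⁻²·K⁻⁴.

At equilibrium, absorbed power = emitted power.
Absorbing cross-section = πr² = 9.294×10⁸ m²; emitting surface = 4πr² = 3.718×10⁹ m² (ratio 4).
(1−a)S·A_cross = εσ·A_surf·T⁴  ⇒  T⁴ = (1−a)S/(4σ).
T⁴ = 0.840·1140/(4·5.67×10⁻⁸) = 4.222×10⁹ K⁴.
T = (4.222×10⁹)^(1/4).

T ≈ 255 K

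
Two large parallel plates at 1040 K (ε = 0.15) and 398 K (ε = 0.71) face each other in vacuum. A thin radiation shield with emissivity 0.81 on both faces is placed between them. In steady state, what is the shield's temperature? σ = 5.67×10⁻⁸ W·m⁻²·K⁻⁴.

In steady state the net flux on the hot side equals that on the cold side.
σ(T₁⁴−T_s⁴)/D₁ = σ(T_s⁴−T₂⁴)/D₂, with D₁ = 1/ε₁+1/ε_s−1 = 6.901, D₂ = 1/ε_s+1/ε₂−1 = 1.643.
Solve for T_s⁴: T_s⁴ = (D₂·T₁⁴ + D₁·T₂⁴)/(D₁+D₂) = 2.452×10¹¹ K⁴.

T_s ≈ 704 K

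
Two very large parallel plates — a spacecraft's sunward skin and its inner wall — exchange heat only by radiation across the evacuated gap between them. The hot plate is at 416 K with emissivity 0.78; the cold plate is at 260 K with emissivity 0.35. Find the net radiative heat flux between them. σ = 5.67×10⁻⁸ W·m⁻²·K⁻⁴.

For two infinite grey parallel plates, q = σ(T₁⁴ − T₂⁴)/(1/ε₁ + 1/ε₂ − 1).
T₁⁴ − T₂⁴ = 2.995×10¹⁰ − 4.570×10⁹ = 2.538×10¹⁰ K⁴.
1/ε₁ + 1/ε₂ − 1 = 1.282 + 2.857 − 1 = 3.139.
q = 5.67×10⁻⁸ × 2.538×10¹⁰ / 3.139.

q ≈ 458 W/m²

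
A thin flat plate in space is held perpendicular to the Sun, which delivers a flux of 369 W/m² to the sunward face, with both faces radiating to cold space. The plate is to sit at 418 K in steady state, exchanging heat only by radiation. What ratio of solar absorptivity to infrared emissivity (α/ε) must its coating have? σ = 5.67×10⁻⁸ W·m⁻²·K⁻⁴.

Balance: αS·A = εσ·2A·T⁴ ⇒ α/ε = 2σT⁴/S.
α/ε = 2·5.67×10⁻⁸·(418)⁴/369 = 2·5.67×10⁻⁸·3.053×10¹⁰/369.

α/ε ≈ 9.38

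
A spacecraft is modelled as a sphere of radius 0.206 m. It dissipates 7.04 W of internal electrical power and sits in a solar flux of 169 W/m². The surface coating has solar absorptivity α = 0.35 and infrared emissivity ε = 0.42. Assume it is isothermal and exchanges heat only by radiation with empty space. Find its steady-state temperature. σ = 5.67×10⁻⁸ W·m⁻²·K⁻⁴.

T ≈ 185 K

At steady state, absorbed solar power + internal power = radiated power.
Absorbed: α·S·A_cross = 0.35·169·0.1333 = 7.886 W (cross-section πr²).
Total input = 7.886 + 7.04 = 14.93 W.
Radiated: εσ·A_surf·T⁴ with A_surf = 4πr² = 0.5333 m².
T⁴ = 14.93/(0.42·5.67×10⁻⁸·0.5333) = 1.175×10⁹ K⁴.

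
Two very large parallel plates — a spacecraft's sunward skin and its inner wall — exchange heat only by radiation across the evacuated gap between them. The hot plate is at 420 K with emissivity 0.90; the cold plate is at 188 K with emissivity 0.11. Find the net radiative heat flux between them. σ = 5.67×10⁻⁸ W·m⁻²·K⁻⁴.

For two infinite grey parallel plates, q = σ(T₁⁴ − T₂⁴)/(1/ε₁ + 1/ε₂ − 1).
T₁⁴ − T₂⁴ = 3.112×10¹⁰ − 1.249×10⁹ = 2.987×10¹⁰ K⁴.
1/ε₁ + 1/ε₂ − 1 = 1.111 + 9.091 − 1 = 9.202.
q = 5.67×10⁻⁸ × 2.987×10¹⁰ / 9.202.

q ≈ 184 W/m²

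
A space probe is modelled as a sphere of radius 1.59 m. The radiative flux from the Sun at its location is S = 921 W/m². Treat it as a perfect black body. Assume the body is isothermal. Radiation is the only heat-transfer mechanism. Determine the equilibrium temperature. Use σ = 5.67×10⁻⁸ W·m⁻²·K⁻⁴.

T ≈ 252 K

At equilibrium, absorbed power = emitted power.
Absorbing cross-section = πr² = 7.942 m²; emitting surface = 4πr² = 31.77 m² (ratio 4).
S·A_cross = εσ·A_surf·T⁴  ⇒  T⁴ = S/(4σ).
T⁴ = 1.00·921/(4·5.67×10⁻⁸) = 4.061×10⁹ K⁴.
T = (4.061×10⁹)^(1/4).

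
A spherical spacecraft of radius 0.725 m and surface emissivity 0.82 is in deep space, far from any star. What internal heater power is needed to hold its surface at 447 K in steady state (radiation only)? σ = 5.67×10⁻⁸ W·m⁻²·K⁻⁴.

P ≈ 12300 W

P = εσ·4πr²·T⁴.
4πr² = 6.605 m²; T⁴ = 3.992×10¹⁰ K⁴.
P = 0.82·5.67×10⁻⁸·6.605·3.992×10¹⁰.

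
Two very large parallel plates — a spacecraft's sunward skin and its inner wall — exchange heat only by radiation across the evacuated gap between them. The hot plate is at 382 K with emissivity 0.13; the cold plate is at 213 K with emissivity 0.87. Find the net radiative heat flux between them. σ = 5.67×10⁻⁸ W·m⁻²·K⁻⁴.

For two infinite grey parallel plates, q = σ(T₁⁴ − T₂⁴)/(1/ε₁ + 1/ε₂ − 1).
T₁⁴ − T₂⁴ = 2.129×10¹⁰ − 2.058×10⁹ = 1.924×10¹⁰ K⁴.
1/ε₁ + 1/ε₂ − 1 = 7.692 + 1.149 − 1 = 7.842.
q = 5.67×10⁻⁸ × 1.924×10¹⁰ / 7.842.

q ≈ 139 W/m²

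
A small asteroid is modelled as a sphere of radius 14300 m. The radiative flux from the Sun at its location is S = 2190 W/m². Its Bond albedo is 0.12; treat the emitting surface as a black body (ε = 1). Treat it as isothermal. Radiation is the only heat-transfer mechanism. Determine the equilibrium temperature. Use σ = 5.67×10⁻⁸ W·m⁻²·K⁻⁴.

At equilibrium, absorbed power = emitted power.
Absorbing cross-section = πr² = 6.424×10⁸ m²; emitting surface = 4πr² = 2.570×10⁹ m² (ratio 4).
(1−a)S·A_cross = εσ·A_surf·T⁴  ⇒  T⁴ = (1−a)S/(4σ).
T⁴ = 0.880·2190/(4·5.67×10⁻⁸) = 8.497×10⁹ K⁴.
T = (8.497×10⁹)^(1/4).

T ≈ 304 K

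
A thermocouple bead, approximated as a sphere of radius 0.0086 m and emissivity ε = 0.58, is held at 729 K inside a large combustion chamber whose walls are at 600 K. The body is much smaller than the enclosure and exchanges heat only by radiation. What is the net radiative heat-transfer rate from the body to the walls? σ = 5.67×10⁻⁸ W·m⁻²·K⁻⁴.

P_net ≈ 4.67 W

For a small grey body in a large enclosure: P_net = εσA(T_body⁴ − T_wall⁴).
A = 4πr² = 9.294×10⁻⁴ m²; T_body⁴ − T_wall⁴ = 2.824×10¹¹ − 1.296×10¹¹ = 1.528×10¹¹ K⁴.
|P_net| = 0.58·5.67×10⁻⁸·9.294×10⁻⁴·1.528×10¹¹.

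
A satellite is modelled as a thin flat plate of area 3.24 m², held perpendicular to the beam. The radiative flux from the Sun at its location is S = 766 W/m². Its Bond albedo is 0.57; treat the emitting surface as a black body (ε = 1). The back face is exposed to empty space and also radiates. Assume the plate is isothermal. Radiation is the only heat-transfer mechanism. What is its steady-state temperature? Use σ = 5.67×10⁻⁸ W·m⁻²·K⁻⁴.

T ≈ 232 K

At equilibrium, absorbed power = emitted power.
Absorbing cross-section = A = 3.240 m²; emitting surface = 2A = 6.480 m² (ratio 2).
(1−a)S·A_cross = εσ·A_surf·T⁴  ⇒  T⁴ = (1−a)S/(2σ).
T⁴ = 0.430·766/(2·5.67×10⁻⁸) = 2.905×10⁹ K⁴.
T = (2.905×10⁹)^(1/4).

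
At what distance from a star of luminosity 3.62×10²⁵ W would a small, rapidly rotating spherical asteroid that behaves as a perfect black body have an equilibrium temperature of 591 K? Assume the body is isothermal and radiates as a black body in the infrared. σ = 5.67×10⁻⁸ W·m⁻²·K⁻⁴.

d ≈ 1.02×10¹⁰ m

For an isothermal black-emitting sphere, (1−a)S·πr² = σ·4πr²·T⁴ ⇒ S = 4σT⁴/(1−a).
S = 4·5.67×10⁻⁸·(591)⁴/1.00 = 27670 W/m².
Flux falls as S = L/(4πd²), so d = √(L/(4πS)) = √(3.62×10²⁵/(4π·27670)).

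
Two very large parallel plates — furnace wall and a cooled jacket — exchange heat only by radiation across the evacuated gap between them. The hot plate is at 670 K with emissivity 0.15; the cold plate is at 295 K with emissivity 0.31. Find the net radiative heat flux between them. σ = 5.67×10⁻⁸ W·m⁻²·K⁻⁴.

For two infinite grey parallel plates, q = σ(T₁⁴ − T₂⁴)/(1/ε₁ + 1/ε₂ − 1).
T₁⁴ − T₂⁴ = 2.015×10¹¹ − 7.573×10⁹ = 1.939×10¹¹ K⁴.
1/ε₁ + 1/ε₂ − 1 = 6.667 + 3.226 − 1 = 8.892.
q = 5.67×10⁻⁸ × 1.939×10¹¹ / 8.892.

q ≈ 1240 W/m²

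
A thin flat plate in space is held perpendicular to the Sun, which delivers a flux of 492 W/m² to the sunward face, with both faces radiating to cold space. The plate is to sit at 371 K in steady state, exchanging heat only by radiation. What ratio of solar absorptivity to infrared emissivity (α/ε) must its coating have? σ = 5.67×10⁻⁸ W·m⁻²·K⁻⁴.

α/ε ≈ 4.37

Balance: αS·A = εσ·2A·T⁴ ⇒ α/ε = 2σT⁴/S.
α/ε = 2·5.67×10⁻⁸·(371)⁴/492 = 2·5.67×10⁻⁸·1.895×10¹⁰/492.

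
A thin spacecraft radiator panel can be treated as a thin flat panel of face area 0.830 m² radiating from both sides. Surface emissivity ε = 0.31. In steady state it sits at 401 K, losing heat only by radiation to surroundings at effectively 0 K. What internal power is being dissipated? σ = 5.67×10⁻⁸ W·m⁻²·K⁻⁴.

Steady state: P = εσA T⁴.
A = 2·0.830 = 1.660 m²; T⁴ = (401)⁴ = 2.586×10¹⁰ K⁴.
P = 0.31 × 5.67×10⁻⁸ × 1.660 × 2.586×10¹⁰.

P ≈ 754 W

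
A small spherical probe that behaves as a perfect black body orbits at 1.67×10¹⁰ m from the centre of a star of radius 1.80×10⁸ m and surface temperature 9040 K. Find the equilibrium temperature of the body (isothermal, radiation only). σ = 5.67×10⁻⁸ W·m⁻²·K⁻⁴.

T ≈ 664 K

The star's surface emits σT_*⁴; at distance d the flux is S = σT_*⁴(R_*/d)².
S = 5.67×10⁻⁸·(9040)⁴·(1.80×10⁸/1.67×10¹⁰)² = 43990 W/m².
For an isothermal sphere T⁴ = (1−a)S/(4σ) = 1.940×10¹¹ K⁴.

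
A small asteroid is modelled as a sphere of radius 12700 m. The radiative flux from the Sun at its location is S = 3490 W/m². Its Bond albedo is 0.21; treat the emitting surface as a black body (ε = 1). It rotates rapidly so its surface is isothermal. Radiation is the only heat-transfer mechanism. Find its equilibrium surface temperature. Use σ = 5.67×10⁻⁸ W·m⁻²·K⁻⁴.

T ≈ 332 K

At equilibrium, absorbed power = emitted power.
Absorbing cross-section = πr² = 5.067×10⁸ m²; emitting surface = 4πr² = 2.027×10⁹ m² (ratio 4).
(1−a)S·A_cross = εσ·A_surf·T⁴  ⇒  T⁴ = (1−a)S/(4σ).
T⁴ = 0.790·3490/(4·5.67×10⁻⁸) = 1.216×10¹⁰ K⁴.
T = (1.216×10¹⁰)^(1/4).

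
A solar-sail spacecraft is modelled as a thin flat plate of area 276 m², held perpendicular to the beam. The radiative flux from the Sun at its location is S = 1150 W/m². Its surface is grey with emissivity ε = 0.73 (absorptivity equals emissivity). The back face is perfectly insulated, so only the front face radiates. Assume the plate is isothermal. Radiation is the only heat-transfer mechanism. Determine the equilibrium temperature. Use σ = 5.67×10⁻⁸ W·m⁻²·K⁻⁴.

At equilibrium, absorbed power = emitted power.
Absorbing cross-section = A = 276.0 m²; emitting surface = A = 276.0 m² (ratio 1).
εS·A_cross = εσ·A_surf·T⁴  ⇒  T⁴ = S/(1σ)   (ε cancels).
T⁴ = 1150/(1·5.67×10⁻⁸) = 2.028×10¹⁰ K⁴.
T = (2.028×10¹⁰)^(1/4).

T ≈ 377 K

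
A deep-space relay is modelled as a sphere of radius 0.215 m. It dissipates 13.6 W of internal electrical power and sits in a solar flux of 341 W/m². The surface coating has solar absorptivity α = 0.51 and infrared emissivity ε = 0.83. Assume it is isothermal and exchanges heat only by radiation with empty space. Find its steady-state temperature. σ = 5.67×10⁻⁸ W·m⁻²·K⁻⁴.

T ≈ 194 K

At steady state, absorbed solar power + internal power = radiated power.
Absorbed: α·S·A_cross = 0.51·341·0.1452 = 25.26 W (cross-section πr²).
Total input = 25.26 + 13.6 = 38.86 W.
Radiated: εσ·A_surf·T⁴ with A_surf = 4πr² = 0.5809 m².
T⁴ = 38.86/(0.83·5.67×10⁻⁸·0.5809) = 1.421×10⁹ K⁴.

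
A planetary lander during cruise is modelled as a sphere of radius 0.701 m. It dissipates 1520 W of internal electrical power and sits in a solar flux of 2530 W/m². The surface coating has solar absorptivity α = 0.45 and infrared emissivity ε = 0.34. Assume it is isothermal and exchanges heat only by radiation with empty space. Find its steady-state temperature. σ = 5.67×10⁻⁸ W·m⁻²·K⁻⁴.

At steady state, absorbed solar power + internal power = radiated power.
Absorbed: α·S·A_cross = 0.45·2530·1.544 = 1758 W (cross-section πr²).
Total input = 1758 + 1520 = 3278 W.
Radiated: εσ·A_surf·T⁴ with A_surf = 4πr² = 6.175 m².
T⁴ = 3278/(0.34·5.67×10⁻⁸·6.175) = 2.753×10¹⁰ K⁴.

T ≈ 407 K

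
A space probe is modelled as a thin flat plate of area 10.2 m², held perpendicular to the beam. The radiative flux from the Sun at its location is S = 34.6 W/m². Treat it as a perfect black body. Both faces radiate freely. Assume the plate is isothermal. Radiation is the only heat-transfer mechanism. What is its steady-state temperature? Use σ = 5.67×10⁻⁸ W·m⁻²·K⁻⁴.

At equilibrium, absorbed power = emitted power.
Absorbing cross-section = A = 10.20 m²; emitting surface = 2A = 20.40 m² (ratio 2).
S·A_cross = εσ·A_surf·T⁴  ⇒  T⁴ = S/(2σ).
T⁴ = 1.00·34.6/(2·5.67×10⁻⁸) = 3.051×10⁸ K⁴.
T = (3.051×10⁸)^(1/4).

T ≈ 132 K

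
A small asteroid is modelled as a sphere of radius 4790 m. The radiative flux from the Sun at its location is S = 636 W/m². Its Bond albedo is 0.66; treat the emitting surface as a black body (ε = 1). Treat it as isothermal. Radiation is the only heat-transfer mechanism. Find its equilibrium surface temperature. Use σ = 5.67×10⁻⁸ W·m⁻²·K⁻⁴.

At equilibrium, absorbed power = emitted power.
Absorbing cross-section = πr² = 7.208×10⁷ m²; emitting surface = 4πr² = 2.883×10⁸ m² (ratio 4).
(1−a)S·A_cross = εσ·A_surf·T⁴  ⇒  T⁴ = (1−a)S/(4σ).
T⁴ = 0.340·636/(4·5.67×10⁻⁸) = 9.534×10⁸ K⁴.
T = (9.534×10⁸)^(1/4).

T ≈ 176 K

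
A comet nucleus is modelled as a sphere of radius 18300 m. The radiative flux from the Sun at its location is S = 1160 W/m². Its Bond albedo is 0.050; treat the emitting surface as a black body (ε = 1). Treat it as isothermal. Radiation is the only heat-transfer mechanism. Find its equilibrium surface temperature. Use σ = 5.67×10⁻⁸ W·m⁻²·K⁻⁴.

T ≈ 264 K

At equilibrium, absorbed power = emitted power.
Absorbing cross-section = πr² = 1.052×10⁹ m²; emitting surface = 4πr² = 4.208×10⁹ m² (ratio 4).
(1−a)S·A_cross = εσ·A_surf·T⁴  ⇒  T⁴ = (1−a)S/(4σ).
T⁴ = 0.950·1160/(4·5.67×10⁻⁸) = 4.859×10⁹ K⁴.
T = (4.859×10⁹)^(1/4).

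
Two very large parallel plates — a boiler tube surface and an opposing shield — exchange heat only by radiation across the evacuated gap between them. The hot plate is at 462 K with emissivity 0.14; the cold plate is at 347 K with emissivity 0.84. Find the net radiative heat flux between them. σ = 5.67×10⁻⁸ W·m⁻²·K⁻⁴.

For two infinite grey parallel plates, q = σ(T₁⁴ − T₂⁴)/(1/ε₁ + 1/ε₂ − 1).
T₁⁴ − T₂⁴ = 4.556×10¹⁰ − 1.450×10¹⁰ = 3.106×10¹⁰ K⁴.
1/ε₁ + 1/ε₂ − 1 = 7.143 + 1.190 − 1 = 7.333.
q = 5.67×10⁻⁸ × 3.106×10¹⁰ / 7.333.

q ≈ 240 W/m²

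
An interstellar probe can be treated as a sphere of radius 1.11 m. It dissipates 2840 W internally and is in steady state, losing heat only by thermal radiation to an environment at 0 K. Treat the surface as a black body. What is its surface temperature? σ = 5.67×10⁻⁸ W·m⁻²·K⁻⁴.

T ≈ 238 K

Steady state: internal power = radiated power, P = εσA T⁴.
Radiating area A = 4πr² = 15.48 m².
T⁴ = P/(εσA) = 2840/(1.0·5.67×10⁻⁸·15.48) = 3.235×10⁹ K⁴.
T = (3.235×10⁹)^(1/4).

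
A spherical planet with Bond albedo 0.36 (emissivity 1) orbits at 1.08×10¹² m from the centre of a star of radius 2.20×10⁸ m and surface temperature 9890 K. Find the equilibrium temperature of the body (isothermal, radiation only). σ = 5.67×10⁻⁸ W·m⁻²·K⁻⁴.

The star's surface emits σT_*⁴; at distance d the flux is S = σT_*⁴(R_*/d)².
S = 5.67×10⁻⁸·(9890)⁴·(2.20×10⁸/1.08×10¹²)² = 22.51 W/m².
For an isothermal sphere T⁴ = (1−a)S/(4σ) = 6.352×10⁷ K⁴.

T ≈ 89.3 K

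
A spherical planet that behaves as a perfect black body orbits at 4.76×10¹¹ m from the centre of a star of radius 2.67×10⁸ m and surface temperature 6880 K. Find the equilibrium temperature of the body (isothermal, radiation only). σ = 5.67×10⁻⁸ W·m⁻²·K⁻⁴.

The star's surface emits σT_*⁴; at distance d the flux is S = σT_*⁴(R_*/d)².
S = 5.67×10⁻⁸·(6880)⁴·(2.67×10⁸/4.76×10¹¹)² = 39.97 W/m².
For an isothermal sphere T⁴ = (1−a)S/(4σ) = 1.762×10⁸ K⁴.

T ≈ 115 K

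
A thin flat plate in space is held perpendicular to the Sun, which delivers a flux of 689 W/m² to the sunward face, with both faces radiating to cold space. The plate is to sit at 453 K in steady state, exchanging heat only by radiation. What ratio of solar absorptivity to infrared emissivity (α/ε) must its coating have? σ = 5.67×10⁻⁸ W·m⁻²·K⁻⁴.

Balance: αS·A = εσ·2A·T⁴ ⇒ α/ε = 2σT⁴/S.
α/ε = 2·5.67×10⁻⁸·(453)⁴/689 = 2·5.67×10⁻⁸·4.211×10¹⁰/689.

α/ε ≈ 6.93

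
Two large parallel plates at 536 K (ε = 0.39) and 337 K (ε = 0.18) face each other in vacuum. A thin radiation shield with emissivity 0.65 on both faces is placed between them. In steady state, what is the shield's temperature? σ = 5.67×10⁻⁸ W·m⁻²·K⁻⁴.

T_s ≈ 493 K

In steady state the net flux on the hot side equals that on the cold side.
σ(T₁⁴−T_s⁴)/D₁ = σ(T_s⁴−T₂⁴)/D₂, with D₁ = 1/ε₁+1/ε_s−1 = 3.103, D₂ = 1/ε_s+1/ε₂−1 = 6.094.
Solve for T_s⁴: T_s⁴ = (D₂·T₁⁴ + D₁·T₂⁴)/(D₁+D₂) = 5.904×10¹⁰ K⁴.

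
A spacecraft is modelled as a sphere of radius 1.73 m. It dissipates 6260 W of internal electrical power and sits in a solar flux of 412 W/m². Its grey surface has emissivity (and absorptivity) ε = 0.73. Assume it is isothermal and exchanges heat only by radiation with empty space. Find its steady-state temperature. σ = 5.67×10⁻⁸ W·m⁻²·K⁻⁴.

At steady state, absorbed solar power + internal power = radiated power.
Absorbed: α·S·A_cross = 0.73·412·9.402 = 2828 W (cross-section πr²).
Total input = 2828 + 6260 = 9088 W.
Radiated: εσ·A_surf·T⁴ with A_surf = 4πr² = 37.61 m².
T⁴ = 9088/(0.73·5.67×10⁻⁸·37.61) = 5.838×10⁹ K⁴.

T ≈ 276 K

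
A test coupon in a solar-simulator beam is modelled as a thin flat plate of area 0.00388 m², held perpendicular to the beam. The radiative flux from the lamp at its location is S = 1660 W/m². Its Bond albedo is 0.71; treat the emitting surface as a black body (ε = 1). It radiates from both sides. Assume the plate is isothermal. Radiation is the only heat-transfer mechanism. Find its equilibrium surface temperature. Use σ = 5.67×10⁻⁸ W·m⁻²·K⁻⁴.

At equilibrium, absorbed power = emitted power.
Absorbing cross-section = A = 0.003880 m²; emitting surface = 2A = 0.007760 m² (ratio 2).
(1−a)S·A_cross = εσ·A_surf·T⁴  ⇒  T⁴ = (1−a)S/(2σ).
T⁴ = 0.290·1660/(2·5.67×10⁻⁸) = 4.245×10⁹ K⁴.
T = (4.245×10⁹)^(1/4).

T ≈ 255 K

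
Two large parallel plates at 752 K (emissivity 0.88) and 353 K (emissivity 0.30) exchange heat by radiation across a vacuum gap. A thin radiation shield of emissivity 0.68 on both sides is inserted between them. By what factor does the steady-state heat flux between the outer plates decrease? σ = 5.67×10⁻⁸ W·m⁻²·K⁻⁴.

factor ≈ 1.56

Without shield: q₀ = σΔ(T⁴)/(1/ε₁+1/ε₂−1) with denominator 3.470.
With shield the two gaps are in series; the resistances add: (1/ε₁+1/ε_s−1)+(1/ε_s+1/ε₂−1) = 1.607+3.804 = 5.411.
Heat-flux ratio q₀/q = 5.411/3.470.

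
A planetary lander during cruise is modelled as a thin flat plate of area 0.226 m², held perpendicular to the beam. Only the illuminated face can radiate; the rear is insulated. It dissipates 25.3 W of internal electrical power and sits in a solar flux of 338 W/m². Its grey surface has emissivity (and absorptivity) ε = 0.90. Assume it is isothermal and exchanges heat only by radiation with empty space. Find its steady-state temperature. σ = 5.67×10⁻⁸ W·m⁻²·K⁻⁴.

At steady state, absorbed solar power + internal power = radiated power.
Absorbed: α·S·A_cross = 0.90·338·0.2260 = 68.75 W (cross-section A).
Total input = 68.75 + 25.3 = 94.05 W.
Radiated: εσ·A_surf·T⁴ with A_surf = A = 0.2260 m².
T⁴ = 94.05/(0.90·5.67×10⁻⁸·0.2260) = 8.155×10⁹ K⁴.

T ≈ 301 K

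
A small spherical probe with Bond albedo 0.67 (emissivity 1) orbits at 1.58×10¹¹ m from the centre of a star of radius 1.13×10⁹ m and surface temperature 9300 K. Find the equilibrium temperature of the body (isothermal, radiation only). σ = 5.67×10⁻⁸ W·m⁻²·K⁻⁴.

The star's surface emits σT_*⁴; at distance d the flux is S = σT_*⁴(R_*/d)².
S = 5.67×10⁻⁸·(9300)⁴·(1.13×10⁹/1.58×10¹¹)² = 21690 W/m².
For an isothermal sphere T⁴ = (1−a)S/(4σ) = 3.157×10¹⁰ K⁴.

T ≈ 422 K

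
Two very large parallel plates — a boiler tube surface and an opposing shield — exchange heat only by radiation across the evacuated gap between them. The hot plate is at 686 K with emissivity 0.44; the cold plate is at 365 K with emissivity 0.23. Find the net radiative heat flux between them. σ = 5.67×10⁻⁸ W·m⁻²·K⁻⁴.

For two infinite grey parallel plates, q = σ(T₁⁴ − T₂⁴)/(1/ε₁ + 1/ε₂ − 1).
T₁⁴ − T₂⁴ = 2.215×10¹¹ − 1.775×10¹⁰ = 2.037×10¹¹ K⁴.
1/ε₁ + 1/ε₂ − 1 = 2.273 + 4.348 − 1 = 5.621.
q = 5.67×10⁻⁸ × 2.037×10¹¹ / 5.621.

q ≈ 2060 W/m²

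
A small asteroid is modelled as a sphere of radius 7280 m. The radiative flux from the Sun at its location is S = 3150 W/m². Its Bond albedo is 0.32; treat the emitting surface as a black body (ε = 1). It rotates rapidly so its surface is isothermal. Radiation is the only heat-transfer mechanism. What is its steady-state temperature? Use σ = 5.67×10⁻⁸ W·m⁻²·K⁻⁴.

T ≈ 312 K

At equilibrium, absorbed power = emitted power.
Absorbing cross-section = πr² = 1.665×10⁸ m²; emitting surface = 4πr² = 6.660×10⁸ m² (ratio 4).
(1−a)S·A_cross = εσ·A_surf·T⁴  ⇒  T⁴ = (1−a)S/(4σ).
T⁴ = 0.680·3150/(4·5.67×10⁻⁸) = 9.444×10⁹ K⁴.
T = (9.444×10⁹)^(1/4).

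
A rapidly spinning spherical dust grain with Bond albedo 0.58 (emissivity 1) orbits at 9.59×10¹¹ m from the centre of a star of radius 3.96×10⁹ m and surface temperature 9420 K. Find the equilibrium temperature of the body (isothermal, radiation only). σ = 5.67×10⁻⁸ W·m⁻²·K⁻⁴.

T ≈ 345 K

The star's surface emits σT_*⁴; at distance d the flux is S = σT_*⁴(R_*/d)².
S = 5.67×10⁻⁸·(9420)⁴·(3.96×10⁹/9.59×10¹¹)² = 7613 W/m².
For an isothermal sphere T⁴ = (1−a)S/(4σ) = 1.410×10¹⁰ K⁴.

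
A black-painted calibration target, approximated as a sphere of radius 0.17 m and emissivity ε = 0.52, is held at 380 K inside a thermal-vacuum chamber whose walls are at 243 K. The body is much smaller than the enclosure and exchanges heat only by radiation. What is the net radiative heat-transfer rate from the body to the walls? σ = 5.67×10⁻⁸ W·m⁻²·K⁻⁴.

For a small grey body in a large enclosure: P_net = εσA(T_body⁴ − T_wall⁴).
A = 4πr² = 0.3632 m²; T_body⁴ − T_wall⁴ = 2.085×10¹⁰ − 3.487×10⁹ = 1.736×10¹⁰ K⁴.
|P_net| = 0.52·5.67×10⁻⁸·0.3632·1.736×10¹⁰.

P_net ≈ 186 W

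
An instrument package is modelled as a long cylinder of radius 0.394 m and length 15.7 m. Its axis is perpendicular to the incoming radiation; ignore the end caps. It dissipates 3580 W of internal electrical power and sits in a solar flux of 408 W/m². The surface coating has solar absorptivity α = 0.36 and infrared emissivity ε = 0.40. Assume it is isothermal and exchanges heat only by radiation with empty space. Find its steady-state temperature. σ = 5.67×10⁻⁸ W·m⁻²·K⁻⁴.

At steady state, absorbed solar power + internal power = radiated power.
Absorbed: α·S·A_cross = 0.36·408·12.37 = 1817 W (cross-section 2rL).
Total input = 1817 + 3580 = 5397 W.
Radiated: εσ·A_surf·T⁴ with A_surf = 2πrL = 38.87 m².
T⁴ = 5397/(0.40·5.67×10⁻⁸·38.87) = 6.123×10⁹ K⁴.

T ≈ 280 K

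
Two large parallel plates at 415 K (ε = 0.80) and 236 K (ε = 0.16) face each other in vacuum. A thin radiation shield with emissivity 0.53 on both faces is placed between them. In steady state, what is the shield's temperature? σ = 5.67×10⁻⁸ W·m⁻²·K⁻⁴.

In steady state the net flux on the hot side equals that on the cold side.
σ(T₁⁴−T_s⁴)/D₁ = σ(T_s⁴−T₂⁴)/D₂, with D₁ = 1/ε₁+1/ε_s−1 = 2.137, D₂ = 1/ε_s+1/ε₂−1 = 7.137.
Solve for T_s⁴: T_s⁴ = (D₂·T₁⁴ + D₁·T₂⁴)/(D₁+D₂) = 2.354×10¹⁰ K⁴.

T_s ≈ 392 K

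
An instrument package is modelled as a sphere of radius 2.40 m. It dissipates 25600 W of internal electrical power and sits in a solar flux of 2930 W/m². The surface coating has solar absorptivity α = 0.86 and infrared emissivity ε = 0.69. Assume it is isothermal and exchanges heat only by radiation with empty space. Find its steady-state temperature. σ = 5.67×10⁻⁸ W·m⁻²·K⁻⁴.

At steady state, absorbed solar power + internal power = radiated power.
Absorbed: α·S·A_cross = 0.86·2930·18.10 = 45600 W (cross-section πr²).
Total input = 45600 + 25600 = 71200 W.
Radiated: εσ·A_surf·T⁴ with A_surf = 4πr² = 72.38 m².
T⁴ = 71200/(0.69·5.67×10⁻⁸·72.38) = 2.514×10¹⁰ K⁴.

T ≈ 398 K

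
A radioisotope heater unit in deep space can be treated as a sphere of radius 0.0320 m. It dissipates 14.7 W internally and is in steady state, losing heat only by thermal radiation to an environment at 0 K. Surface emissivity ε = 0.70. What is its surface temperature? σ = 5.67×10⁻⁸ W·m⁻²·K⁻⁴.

Steady state: internal power = radiated power, P = εσA T⁴.
Radiating area A = 4πr² = 0.01287 m².
T⁴ = P/(εσA) = 14.7/(0.70·5.67×10⁻⁸·0.01287) = 2.878×10¹⁰ K⁴.
T = (2.878×10¹⁰)^(1/4).

T ≈ 412 K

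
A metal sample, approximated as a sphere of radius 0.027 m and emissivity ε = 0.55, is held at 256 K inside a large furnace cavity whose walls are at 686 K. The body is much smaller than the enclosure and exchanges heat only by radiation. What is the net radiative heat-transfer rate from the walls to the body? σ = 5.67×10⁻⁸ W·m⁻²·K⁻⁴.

P_net ≈ 62.0 W

For a small grey body in a large enclosure: P_net = εσA(T_body⁴ − T_wall⁴).
A = 4πr² = 0.009161 m²; T_body⁴ − T_wall⁴ = 4.295×10⁹ − 2.215×10¹¹ = -2.172×10¹¹ K⁴.
|P_net| = 0.55·5.67×10⁻⁸·0.009161·2.172×10¹¹.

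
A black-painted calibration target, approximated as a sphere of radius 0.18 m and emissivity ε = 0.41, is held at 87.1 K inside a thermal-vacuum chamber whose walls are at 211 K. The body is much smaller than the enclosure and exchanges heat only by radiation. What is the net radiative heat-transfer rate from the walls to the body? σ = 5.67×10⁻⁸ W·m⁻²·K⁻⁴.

For a small grey body in a large enclosure: P_net = εσA(T_body⁴ − T_wall⁴).
A = 4πr² = 0.4072 m²; T_body⁴ − T_wall⁴ = 5.755×10⁷ − 1.982×10⁹ = -1.925×10⁹ K⁴.
|P_net| = 0.41·5.67×10⁻⁸·0.4072·1.925×10⁹.

P_net ≈ 18.2 W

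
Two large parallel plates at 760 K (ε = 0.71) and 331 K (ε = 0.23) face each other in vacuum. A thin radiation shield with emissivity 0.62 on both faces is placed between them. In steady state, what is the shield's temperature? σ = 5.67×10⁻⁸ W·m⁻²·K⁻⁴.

In steady state the net flux on the hot side equals that on the cold side.
σ(T₁⁴−T_s⁴)/D₁ = σ(T_s⁴−T₂⁴)/D₂, with D₁ = 1/ε₁+1/ε_s−1 = 2.021, D₂ = 1/ε_s+1/ε₂−1 = 4.961.
Solve for T_s⁴: T_s⁴ = (D₂·T₁⁴ + D₁·T₂⁴)/(D₁+D₂) = 2.405×10¹¹ K⁴.

T_s ≈ 700 K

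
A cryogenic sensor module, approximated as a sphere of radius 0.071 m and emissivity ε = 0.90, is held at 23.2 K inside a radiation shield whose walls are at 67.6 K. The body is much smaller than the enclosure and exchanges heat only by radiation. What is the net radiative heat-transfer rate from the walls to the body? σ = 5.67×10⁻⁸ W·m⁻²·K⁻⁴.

For a small grey body in a large enclosure: P_net = εσA(T_body⁴ − T_wall⁴).
A = 4πr² = 0.06335 m²; T_body⁴ − T_wall⁴ = 2.897×10⁵ − 2.088×10⁷ = -2.059×10⁷ K⁴.
|P_net| = 0.90·5.67×10⁻⁸·0.06335·2.059×10⁷.

P_net ≈ 0.0666 W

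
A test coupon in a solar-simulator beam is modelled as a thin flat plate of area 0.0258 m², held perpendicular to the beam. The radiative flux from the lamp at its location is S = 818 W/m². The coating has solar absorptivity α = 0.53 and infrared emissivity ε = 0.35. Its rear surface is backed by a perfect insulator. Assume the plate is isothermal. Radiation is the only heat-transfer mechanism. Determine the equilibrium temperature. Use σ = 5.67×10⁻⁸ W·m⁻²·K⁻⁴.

T ≈ 384 K

At equilibrium, absorbed power = emitted power.
Absorbing cross-section = A = 0.02580 m²; emitting surface = A = 0.02580 m² (ratio 1).
αS·A_cross = εσ·A_surf·T⁴  ⇒  T⁴ = αS/(ε·1σ).
T⁴ = 0.530·818/(0.35·1·5.67×10⁻⁸) = 2.185×10¹⁰ K⁴.
T = (2.185×10¹⁰)^(1/4).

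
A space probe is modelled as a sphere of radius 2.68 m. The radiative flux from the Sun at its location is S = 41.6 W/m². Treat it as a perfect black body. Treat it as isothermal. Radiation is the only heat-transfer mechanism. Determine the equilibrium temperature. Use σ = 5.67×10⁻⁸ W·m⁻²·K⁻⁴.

At equilibrium, absorbed power = emitted power.
Absorbing cross-section = πr² = 22.56 m²; emitting surface = 4πr² = 90.26 m² (ratio 4).
S·A_cross = εσ·A_surf·T⁴  ⇒  T⁴ = S/(4σ).
T⁴ = 1.00·41.6/(4·5.67×10⁻⁸) = 1.834×10⁸ K⁴.
T = (1.834×10⁸)^(1/4).

T ≈ 116 K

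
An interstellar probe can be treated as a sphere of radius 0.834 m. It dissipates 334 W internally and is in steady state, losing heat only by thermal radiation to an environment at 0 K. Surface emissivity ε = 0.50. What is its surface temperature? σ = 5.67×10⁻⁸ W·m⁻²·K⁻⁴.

Steady state: internal power = radiated power, P = εσA T⁴.
Radiating area A = 4πr² = 8.741 m².
T⁴ = P/(εσA) = 334/(0.50·5.67×10⁻⁸·8.741) = 1.348×10⁹ K⁴.
T = (1.348×10⁹)^(1/4).

T ≈ 192 K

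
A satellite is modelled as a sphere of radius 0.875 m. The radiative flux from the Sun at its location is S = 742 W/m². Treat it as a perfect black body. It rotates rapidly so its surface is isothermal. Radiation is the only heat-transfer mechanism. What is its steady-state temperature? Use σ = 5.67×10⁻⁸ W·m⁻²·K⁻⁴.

T ≈ 239 K

At equilibrium, absorbed power = emitted power.
Absorbing cross-section = πr² = 2.405 m²; emitting surface = 4πr² = 9.621 m² (ratio 4).
S·A_cross = εσ·A_surf·T⁴  ⇒  T⁴ = S/(4σ).
T⁴ = 1.00·742/(4·5.67×10⁻⁸) = 3.272×10⁹ K⁴.
T = (3.272×10⁹)^(1/4).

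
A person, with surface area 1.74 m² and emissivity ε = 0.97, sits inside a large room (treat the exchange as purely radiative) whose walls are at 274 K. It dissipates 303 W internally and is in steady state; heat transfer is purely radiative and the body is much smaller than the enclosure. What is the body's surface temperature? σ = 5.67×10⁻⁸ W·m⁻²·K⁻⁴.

T ≈ 306 K

For a small grey body in a large enclosure, net radiated power = εσA(T⁴ − T_w⁴).
Steady state: P = εσA(T⁴ − T_w⁴) with A = 1.74 m².
T⁴ = P/(εσA) + T_w⁴ = 303/(0.97·5.67×10⁻⁸·1.740) + (274)⁴
    = 3.166×10⁹ + 5.636×10⁹ = 8.803×10⁹ K⁴.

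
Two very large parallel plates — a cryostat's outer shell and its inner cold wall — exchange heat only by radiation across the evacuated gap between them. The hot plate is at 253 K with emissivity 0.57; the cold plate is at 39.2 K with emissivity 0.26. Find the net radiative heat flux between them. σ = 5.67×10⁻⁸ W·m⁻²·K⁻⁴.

For two infinite grey parallel plates, q = σ(T₁⁴ − T₂⁴)/(1/ε₁ + 1/ε₂ − 1).
T₁⁴ − T₂⁴ = 4.097×10⁹ − 2.361×10⁶ = 4.095×10⁹ K⁴.
1/ε₁ + 1/ε₂ − 1 = 1.754 + 3.846 − 1 = 4.601.
q = 5.67×10⁻⁸ × 4.095×10⁹ / 4.601.

q ≈ 50.5 W/m²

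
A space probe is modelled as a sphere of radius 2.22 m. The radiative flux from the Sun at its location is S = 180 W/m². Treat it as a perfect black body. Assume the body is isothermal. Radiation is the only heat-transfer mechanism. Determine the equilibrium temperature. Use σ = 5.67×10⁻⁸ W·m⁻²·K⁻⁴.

T ≈ 168 K

At equilibrium, absorbed power = emitted power.
Absorbing cross-section = πr² = 15.48 m²; emitting surface = 4πr² = 61.93 m² (ratio 4).
S·A_cross = εσ·A_surf·T⁴  ⇒  T⁴ = S/(4σ).
T⁴ = 1.00·180/(4·5.67×10⁻⁸) = 7.937×10⁸ K⁴.
T = (7.937×10⁸)^(1/4).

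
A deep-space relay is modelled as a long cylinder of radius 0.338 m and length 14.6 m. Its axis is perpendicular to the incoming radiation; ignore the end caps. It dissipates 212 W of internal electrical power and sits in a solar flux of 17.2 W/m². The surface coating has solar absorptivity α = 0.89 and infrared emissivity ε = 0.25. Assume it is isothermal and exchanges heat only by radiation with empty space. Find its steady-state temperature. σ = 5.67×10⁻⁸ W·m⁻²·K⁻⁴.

At steady state, absorbed solar power + internal power = radiated power.
Absorbed: α·S·A_cross = 0.89·17.2·9.870 = 151.1 W (cross-section 2rL).
Total input = 151.1 + 212 = 363.1 W.
Radiated: εσ·A_surf·T⁴ with A_surf = 2πrL = 31.01 m².
T⁴ = 363.1/(0.25·5.67×10⁻⁸·31.01) = 8.261×10⁸ K⁴.

T ≈ 170 K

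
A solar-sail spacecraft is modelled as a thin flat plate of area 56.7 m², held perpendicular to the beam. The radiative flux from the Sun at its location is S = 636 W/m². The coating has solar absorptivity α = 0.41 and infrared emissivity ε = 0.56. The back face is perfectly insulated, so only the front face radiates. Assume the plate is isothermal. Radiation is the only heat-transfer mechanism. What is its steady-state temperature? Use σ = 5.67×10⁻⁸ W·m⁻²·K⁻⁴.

At equilibrium, absorbed power = emitted power.
Absorbing cross-section = A = 56.70 m²; emitting surface = A = 56.70 m² (ratio 1).
αS·A_cross = εσ·A_surf·T⁴  ⇒  T⁴ = αS/(ε·1σ).
T⁴ = 0.410·636/(0.56·1·5.67×10⁻⁸) = 8.212×10⁹ K⁴.
T = (8.212×10⁹)^(1/4).

T ≈ 301 K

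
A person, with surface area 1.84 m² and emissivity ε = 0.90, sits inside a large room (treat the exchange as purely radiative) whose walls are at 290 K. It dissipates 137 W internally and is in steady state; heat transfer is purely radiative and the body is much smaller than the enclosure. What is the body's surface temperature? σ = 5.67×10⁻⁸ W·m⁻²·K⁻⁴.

For a small grey body in a large enclosure, net radiated power = εσA(T⁴ − T_w⁴).
Steady state: P = εσA(T⁴ − T_w⁴) with A = 1.84 m².
T⁴ = P/(εσA) + T_w⁴ = 137/(0.90·5.67×10⁻⁸·1.840) + (290)⁴
    = 1.459×10⁹ + 7.073×10⁹ = 8.532×10⁹ K⁴.

T ≈ 304 K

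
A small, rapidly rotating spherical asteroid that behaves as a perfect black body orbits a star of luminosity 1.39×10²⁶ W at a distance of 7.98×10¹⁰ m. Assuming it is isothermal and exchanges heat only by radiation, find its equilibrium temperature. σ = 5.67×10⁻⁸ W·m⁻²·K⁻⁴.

First find the stellar flux at distance d: S = L/(4πd²) = 1.39×10²⁶/(4π·(7.98×10¹⁰)²) = 1737 W/m².
For an isothermal sphere, absorbed (1−a)S·πr² = emitted σ·4πr²·T⁴, so T⁴ = (1−a)S/(4σ).
T⁴ = 1.00·1737/(4·5.67×10⁻⁸) = 7.659×10⁹ K⁴.

T ≈ 296 K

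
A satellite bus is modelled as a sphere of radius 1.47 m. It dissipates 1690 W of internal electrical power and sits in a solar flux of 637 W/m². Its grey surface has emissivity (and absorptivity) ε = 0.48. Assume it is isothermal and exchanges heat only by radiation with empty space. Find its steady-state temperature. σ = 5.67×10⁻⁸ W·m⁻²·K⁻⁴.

T ≈ 267 K

At steady state, absorbed solar power + internal power = radiated power.
Absorbed: α·S·A_cross = 0.48·637·6.789 = 2076 W (cross-section πr²).
Total input = 2076 + 1690 = 3766 W.
Radiated: εσ·A_surf·T⁴ with A_surf = 4πr² = 27.15 m².
T⁴ = 3766/(0.48·5.67×10⁻⁸·27.15) = 5.095×10⁹ K⁴.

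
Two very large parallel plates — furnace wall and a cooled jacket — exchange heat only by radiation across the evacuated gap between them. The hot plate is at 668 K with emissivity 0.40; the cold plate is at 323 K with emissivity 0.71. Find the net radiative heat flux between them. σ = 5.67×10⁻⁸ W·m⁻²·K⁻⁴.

For two infinite grey parallel plates, q = σ(T₁⁴ − T₂⁴)/(1/ε₁ + 1/ε₂ − 1).
T₁⁴ − T₂⁴ = 1.991×10¹¹ − 1.088×10¹⁰ = 1.882×10¹¹ K⁴.
1/ε₁ + 1/ε₂ − 1 = 2.500 + 1.408 − 1 = 2.908.
q = 5.67×10⁻⁸ × 1.882×10¹¹ / 2.908.

q ≈ 3670 W/m²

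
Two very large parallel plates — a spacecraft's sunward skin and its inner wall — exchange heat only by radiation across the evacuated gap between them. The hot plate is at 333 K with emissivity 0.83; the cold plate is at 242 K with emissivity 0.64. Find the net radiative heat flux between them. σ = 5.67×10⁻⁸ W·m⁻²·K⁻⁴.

q ≈ 284 W/m²

For two infinite grey parallel plates, q = σ(T₁⁴ − T₂⁴)/(1/ε₁ + 1/ε₂ − 1).
T₁⁴ − T₂⁴ = 1.230×10¹⁰ − 3.430×10⁹ = 8.867×10⁹ K⁴.
1/ε₁ + 1/ε₂ − 1 = 1.205 + 1.562 − 1 = 1.767.
q = 5.67×10⁻⁸ × 8.867×10⁹ / 1.767.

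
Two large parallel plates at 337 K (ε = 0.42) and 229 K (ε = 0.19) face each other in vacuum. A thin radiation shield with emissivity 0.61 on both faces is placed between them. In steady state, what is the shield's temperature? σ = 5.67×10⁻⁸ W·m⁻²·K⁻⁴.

T_s ≈ 312 K

In steady state the net flux on the hot side equals that on the cold side.
σ(T₁⁴−T_s⁴)/D₁ = σ(T_s⁴−T₂⁴)/D₂, with D₁ = 1/ε₁+1/ε_s−1 = 3.020, D₂ = 1/ε_s+1/ε₂−1 = 5.903.
Solve for T_s⁴: T_s⁴ = (D₂·T₁⁴ + D₁·T₂⁴)/(D₁+D₂) = 9.463×10⁹ K⁴.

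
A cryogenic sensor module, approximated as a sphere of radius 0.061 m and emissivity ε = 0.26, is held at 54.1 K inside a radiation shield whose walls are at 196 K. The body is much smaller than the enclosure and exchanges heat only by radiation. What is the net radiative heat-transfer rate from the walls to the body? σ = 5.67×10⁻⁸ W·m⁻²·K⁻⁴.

P_net ≈ 1.01 W

For a small grey body in a large enclosure: P_net = εσA(T_body⁴ − T_wall⁴).
A = 4πr² = 0.04676 m²; T_body⁴ − T_wall⁴ = 8.566×10⁶ − 1.476×10⁹ = -1.467×10⁹ K⁴.
|P_net| = 0.26·5.67×10⁻⁸·0.04676·1.467×10⁹.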